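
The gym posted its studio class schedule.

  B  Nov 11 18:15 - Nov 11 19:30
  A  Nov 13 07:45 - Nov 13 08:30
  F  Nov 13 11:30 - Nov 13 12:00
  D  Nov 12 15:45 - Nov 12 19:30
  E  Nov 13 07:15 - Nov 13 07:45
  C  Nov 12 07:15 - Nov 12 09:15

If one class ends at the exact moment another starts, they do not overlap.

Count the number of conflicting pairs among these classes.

Check each pair: they overlap iff neither finishes before the other starts.
Sorted by start: B, C, D, E, A, F.
C starts after B ends, so nothing later overlaps B either.
D starts after C ends, so nothing later overlaps C either.
E starts after D ends, so nothing later overlaps D either.
A starts exactly when E ends (back-to-back, no overlap), so nothing later overlaps E either.
F starts after A ends.
No pair overlaps.

0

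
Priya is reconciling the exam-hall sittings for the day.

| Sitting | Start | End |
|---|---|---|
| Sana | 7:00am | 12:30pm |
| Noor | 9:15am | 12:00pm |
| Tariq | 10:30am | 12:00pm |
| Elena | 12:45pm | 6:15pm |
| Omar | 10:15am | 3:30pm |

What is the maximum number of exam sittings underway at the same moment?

Sweep the timeline, counting +1 at each start and −1 at each end (ends before starts at a tie):
7:00am start Sana → 1
9:15am start Noor → 2
10:15am start Omar → 3
10:30am start Tariq → 4
12:00pm end Noor → 3
12:00pm end Tariq → 2
12:30pm end Sana → 1
12:45pm start Elena → 2
3:30pm end Omar → 1
6:15pm end Elena → 0
Peak is 4, at 10:30am (Noor, Omar, Sana, Tariq).

4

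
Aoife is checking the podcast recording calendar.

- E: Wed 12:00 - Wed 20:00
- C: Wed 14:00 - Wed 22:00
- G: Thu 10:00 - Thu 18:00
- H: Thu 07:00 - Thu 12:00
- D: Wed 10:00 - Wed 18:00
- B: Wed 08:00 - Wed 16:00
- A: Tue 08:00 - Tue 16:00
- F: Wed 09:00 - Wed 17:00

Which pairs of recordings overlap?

B & C, B & D, B & E, B & F, C & D, C & E, C & F, D & E, D & F, E & F, G & H

Check each pair: they overlap iff neither finishes before the other starts.
Sorted by start: A, B, F, D, E, C, H, G.
B starts after A ends, so A has no further overlaps.
F starts before B ends → B and F overlap.
D starts before B ends → B and D overlap.
E starts before B ends → B and E overlap.
C starts before B ends → B and C overlap.
H starts after B ends, so B has no further overlaps.
D starts before F ends → F and D overlap.
E starts before F ends → F and E overlap.
C starts before F ends → F and C overlap.
H starts after F ends, so F has no further overlaps.
E starts before D ends → D and E overlap.
C starts before D ends → D and C overlap.
H starts after D ends, so D has no further overlaps.
C starts before E ends → E and C overlap.
H starts after E ends, so E has no further overlaps.
H starts after C ends, so C has no further overlaps.
G starts before H ends → H and G overlap.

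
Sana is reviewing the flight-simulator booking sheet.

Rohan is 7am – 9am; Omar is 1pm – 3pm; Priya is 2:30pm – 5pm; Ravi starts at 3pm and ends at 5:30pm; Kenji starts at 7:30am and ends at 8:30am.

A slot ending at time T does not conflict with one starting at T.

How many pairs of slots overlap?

3

Sorted by start: Rohan, Kenji, Omar, Priya, Ravi.
Kenji starts before Rohan ends → Rohan and Kenji overlap.
Omar starts after Rohan ends, so Rohan has no further overlaps.
Omar starts after Kenji ends, so Kenji has no further overlaps.
Priya starts before Omar ends → Omar and Priya overlap.
Ravi starts exactly when Omar ends (back-to-back, no overlap).
Ravi starts before Priya ends → Priya and Ravi overlap.
Overlapping pairs: Kenji & Rohan, Omar & Priya, Priya & Ravi — 3 in total.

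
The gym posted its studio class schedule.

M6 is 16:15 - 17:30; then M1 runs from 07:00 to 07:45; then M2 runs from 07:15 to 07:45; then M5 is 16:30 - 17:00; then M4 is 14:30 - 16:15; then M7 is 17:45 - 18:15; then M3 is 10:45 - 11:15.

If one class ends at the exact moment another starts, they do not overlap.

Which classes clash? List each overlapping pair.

Sorted by start: M1, M2, M3, M4, M6, M5, M7.
M2 starts before M1 ends → M1 and M2 overlap.
M3 starts after M1 ends, so M1 has no further overlaps.
M3 starts after M2 ends, so M2 has no further overlaps.
M4 starts after M3 ends, so M3 has no further overlaps.
M6 starts exactly when M4 ends (back-to-back, no overlap), so M4 has no further overlaps.
M5 starts before M6 ends → M6 and M5 overlap.
M7 starts after M6 ends.
M7 starts after M5 ends.

M1 & M2, M5 & M6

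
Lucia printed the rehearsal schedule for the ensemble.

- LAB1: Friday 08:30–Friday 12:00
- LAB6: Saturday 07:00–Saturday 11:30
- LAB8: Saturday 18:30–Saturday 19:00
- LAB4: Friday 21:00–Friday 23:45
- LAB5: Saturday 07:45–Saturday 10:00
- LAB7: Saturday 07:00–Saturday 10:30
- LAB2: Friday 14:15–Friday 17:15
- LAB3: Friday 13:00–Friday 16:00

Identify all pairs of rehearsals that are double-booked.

Sorted by start: LAB1, LAB3, LAB2, LAB4, LAB6, LAB7, LAB5, LAB8.
LAB3 starts after LAB1 ends; LAB1 is clear from here.
LAB2 starts before LAB3 ends → LAB3 and LAB2 overlap.
LAB4 starts after LAB3 ends; LAB3 is clear from here.
LAB4 starts after LAB2 ends; LAB2 is clear from here.
LAB6 starts after LAB4 ends; LAB4 is clear from here.
LAB7 starts before LAB6 ends → LAB6 and LAB7 overlap.
LAB5 starts before LAB6 ends → LAB6 and LAB5 overlap.
LAB8 starts after LAB6 ends.
LAB5 starts before LAB7 ends → LAB7 and LAB5 overlap.
LAB8 starts after LAB7 ends.
LAB8 starts after LAB5 ends.

LAB2 & LAB3, LAB5 & LAB6, LAB5 & LAB7, LAB6 & LAB7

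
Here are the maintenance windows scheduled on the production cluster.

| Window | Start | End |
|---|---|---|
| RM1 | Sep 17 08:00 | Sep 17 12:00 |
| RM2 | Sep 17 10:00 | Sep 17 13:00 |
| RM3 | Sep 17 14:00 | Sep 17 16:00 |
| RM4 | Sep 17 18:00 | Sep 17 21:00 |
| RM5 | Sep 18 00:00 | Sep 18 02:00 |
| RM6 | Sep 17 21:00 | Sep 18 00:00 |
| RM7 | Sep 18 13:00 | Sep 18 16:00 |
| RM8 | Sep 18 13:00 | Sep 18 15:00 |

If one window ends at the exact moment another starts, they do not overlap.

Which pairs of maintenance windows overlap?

Sorted by start: RM1, RM2, RM3, RM4, RM6, RM5, RM7, RM8.
RM2 starts before RM1 ends → RM1 and RM2 overlap.
RM3 starts after RM1 ends; RM1 is clear from here.
RM3 starts after RM2 ends; RM2 is clear from here.
RM4 starts after RM3 ends; RM3 is clear from here.
RM6 starts exactly when RM4 ends (back-to-back, no overlap); RM4 is clear from here.
RM5 starts exactly when RM6 ends (back-to-back, no overlap); RM6 is clear from here.
RM7 starts after RM5 ends; RM5 is clear from here.
RM8 starts before RM7 ends → RM7 and RM8 overlap.

RM1 & RM2, RM7 & RM8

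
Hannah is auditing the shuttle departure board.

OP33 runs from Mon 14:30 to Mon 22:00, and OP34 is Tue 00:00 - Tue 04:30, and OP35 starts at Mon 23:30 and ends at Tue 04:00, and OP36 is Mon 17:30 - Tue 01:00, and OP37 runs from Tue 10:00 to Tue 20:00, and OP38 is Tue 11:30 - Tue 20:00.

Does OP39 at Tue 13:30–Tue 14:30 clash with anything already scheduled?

Yes — it overlaps OP37, OP38

OP33: ends Mon 22:00 at or before OP39 starts Tue 13:30 → clear.
OP36: ends Tue 01:00 at or before OP39 starts Tue 13:30 → clear.
OP35: ends Tue 04:00 at or before OP39 starts Tue 13:30 → clear.
OP34: ends Tue 04:30 at or before OP39 starts Tue 13:30 → clear.
OP37: starts Tue 10:00 before OP39 ends Tue 14:30, and ends Tue 20:00 after OP39 starts Tue 13:30 → overlap.
OP38: starts Tue 11:30 before OP39 ends Tue 14:30, and ends Tue 20:00 after OP39 starts Tue 13:30 → overlap.
OP39 overlaps OP37, OP38.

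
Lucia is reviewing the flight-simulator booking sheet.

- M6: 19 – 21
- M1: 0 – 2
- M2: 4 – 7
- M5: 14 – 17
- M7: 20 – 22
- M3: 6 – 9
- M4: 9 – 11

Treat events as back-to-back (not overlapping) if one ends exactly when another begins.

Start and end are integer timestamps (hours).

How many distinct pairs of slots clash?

Sorted by start: M1, M2, M3, M4, M5, M6, M7.
M2 starts after M1 ends — done with M1.
M3 starts before M2 ends → M2 and M3 overlap.
M4 starts after M2 ends — done with M2.
M4 starts exactly when M3 ends (back-to-back, no overlap) — done with M3.
M5 starts after M4 ends — done with M4.
M6 starts after M5 ends — done with M5.
M7 starts before M6 ends → M6 and M7 overlap.
Overlapping pairs: M2 & M3, M6 & M7 — 2 in total.

2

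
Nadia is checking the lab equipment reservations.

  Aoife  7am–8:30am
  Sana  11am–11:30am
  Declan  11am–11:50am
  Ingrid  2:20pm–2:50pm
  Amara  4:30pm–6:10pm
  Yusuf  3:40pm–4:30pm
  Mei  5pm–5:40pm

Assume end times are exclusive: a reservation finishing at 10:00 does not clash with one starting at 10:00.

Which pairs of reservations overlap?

Sorted by start: Aoife, Sana, Declan, Ingrid, Yusuf, Amara, Mei.
Sana starts after Aoife ends, so nothing later overlaps Aoife either.
Declan starts before Sana ends → Sana and Declan overlap.
Ingrid starts after Sana ends, so nothing later overlaps Sana either.
Ingrid starts after Declan ends, so nothing later overlaps Declan either.
Yusuf starts after Ingrid ends, so nothing later overlaps Ingrid either.
Amara starts exactly when Yusuf ends (back-to-back, no overlap), so nothing later overlaps Yusuf either.
Mei starts before Amara ends → Amara and Mei overlap.

Amara & Mei, Declan & Sana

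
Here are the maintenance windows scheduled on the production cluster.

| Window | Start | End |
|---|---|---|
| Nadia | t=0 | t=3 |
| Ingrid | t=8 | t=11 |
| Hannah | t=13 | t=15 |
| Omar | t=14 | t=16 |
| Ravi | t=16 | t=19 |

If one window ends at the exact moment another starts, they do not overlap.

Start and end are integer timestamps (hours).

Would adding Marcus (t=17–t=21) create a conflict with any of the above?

Nadia: ends t=3 at or before Marcus starts t=17 → clear.
Ingrid: ends t=11 at or before Marcus starts t=17 → clear.
Hannah: ends t=15 at or before Marcus starts t=17 → clear.
Omar: ends t=16 at or before Marcus starts t=17 → clear.
Ravi: starts t=16 before Marcus ends t=21, and ends t=19 after Marcus starts t=17 → overlap.
Marcus overlaps Ravi.

Yes — it overlaps Ravi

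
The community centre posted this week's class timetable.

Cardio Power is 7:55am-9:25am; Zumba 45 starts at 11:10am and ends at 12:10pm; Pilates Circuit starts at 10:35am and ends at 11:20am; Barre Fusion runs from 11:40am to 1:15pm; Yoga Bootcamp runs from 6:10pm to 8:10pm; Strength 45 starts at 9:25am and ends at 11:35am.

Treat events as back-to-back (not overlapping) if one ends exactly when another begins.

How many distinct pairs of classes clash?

4

Sorted by start: Cardio Power, Strength 45, Pilates Circuit, Zumba 45, Barre Fusion, Yoga Bootcamp.
Strength 45 starts exactly when Cardio Power ends (back-to-back, no overlap); Cardio Power is clear from here.
Pilates Circuit starts before Strength 45 ends → Strength 45 and Pilates Circuit overlap.
Zumba 45 starts before Strength 45 ends → Strength 45 and Zumba 45 overlap.
Barre Fusion starts after Strength 45 ends; Strength 45 is clear from here.
Zumba 45 starts before Pilates Circuit ends → Pilates Circuit and Zumba 45 overlap.
Barre Fusion starts after Pilates Circuit ends; Pilates Circuit is clear from here.
Barre Fusion starts before Zumba 45 ends → Zumba 45 and Barre Fusion overlap.
Yoga Bootcamp starts after Zumba 45 ends.
Yoga Bootcamp starts after Barre Fusion ends.
Overlapping pairs: Barre Fusion & Zumba 45, Pilates Circuit & Strength 45, Pilates Circuit & Zumba 45, Strength 45 & Zumba 45 — 4 in total.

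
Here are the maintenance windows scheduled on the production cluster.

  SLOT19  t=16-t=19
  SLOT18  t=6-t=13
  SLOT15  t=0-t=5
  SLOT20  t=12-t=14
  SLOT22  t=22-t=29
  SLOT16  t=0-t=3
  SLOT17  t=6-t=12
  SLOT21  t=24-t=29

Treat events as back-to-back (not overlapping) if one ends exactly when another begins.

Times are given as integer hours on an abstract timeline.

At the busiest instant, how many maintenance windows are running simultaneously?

Sort all start/end points and keep a running count:
t=0 start SLOT15 → 1
t=0 start SLOT16 → 2
t=3 end SLOT16 → 1
t=5 end SLOT15 → 0
t=6 start SLOT17 → 1
t=6 start SLOT18 → 2
t=12 end SLOT17 → 1
t=12 start SLOT20 → 2
t=13 end SLOT18 → 1
t=14 end SLOT20 → 0
t=16 start SLOT19 → 1
t=19 end SLOT19 → 0
t=22 start SLOT22 → 1
t=24 start SLOT21 → 2
t=29 end SLOT21 → 1
t=29 end SLOT22 → 0
Peak is 2, at t=0 (SLOT15, SLOT16).

2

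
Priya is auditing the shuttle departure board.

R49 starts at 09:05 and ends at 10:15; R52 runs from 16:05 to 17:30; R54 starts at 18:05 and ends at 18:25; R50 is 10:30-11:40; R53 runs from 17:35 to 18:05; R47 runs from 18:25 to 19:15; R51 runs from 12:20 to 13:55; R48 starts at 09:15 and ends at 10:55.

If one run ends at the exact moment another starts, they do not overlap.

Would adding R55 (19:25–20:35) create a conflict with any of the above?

R49: ends 10:15 at or before R55 starts 19:25 → clear.
R48: ends 10:55 at or before R55 starts 19:25 → clear.
R50: ends 11:40 at or before R55 starts 19:25 → clear.
R51: ends 13:55 at or before R55 starts 19:25 → clear.
R52: ends 17:30 at or before R55 starts 19:25 → clear.
R53: ends 18:05 at or before R55 starts 19:25 → clear.
R54: ends 18:25 at or before R55 starts 19:25 → clear.
R47: ends 19:15 at or before R55 starts 19:25 → clear.

No — it doesn't clash with anything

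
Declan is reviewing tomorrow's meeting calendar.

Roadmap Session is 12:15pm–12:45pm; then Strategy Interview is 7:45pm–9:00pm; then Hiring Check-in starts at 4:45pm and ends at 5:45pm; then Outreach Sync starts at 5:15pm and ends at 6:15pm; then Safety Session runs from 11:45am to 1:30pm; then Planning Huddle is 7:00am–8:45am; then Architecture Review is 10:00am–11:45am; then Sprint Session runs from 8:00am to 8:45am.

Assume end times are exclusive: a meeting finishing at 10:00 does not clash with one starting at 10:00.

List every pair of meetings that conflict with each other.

Sorted by start: Planning Huddle, Sprint Session, Architecture Review, Safety Session, Roadmap Session, Hiring Check-in, Outreach Sync, Strategy Interview.
Sprint Session starts before Planning Huddle ends → Planning Huddle and Sprint Session overlap.
Architecture Review starts after Planning Huddle ends, so Planning Huddle has no further overlaps.
Architecture Review starts after Sprint Session ends, so Sprint Session has no further overlaps.
Safety Session starts exactly when Architecture Review ends (back-to-back, no overlap), so Architecture Review has no further overlaps.
Roadmap Session starts before Safety Session ends → Safety Session and Roadmap Session overlap.
Hiring Check-in starts after Safety Session ends, so Safety Session has no further overlaps.
Hiring Check-in starts after Roadmap Session ends, so Roadmap Session has no further overlaps.
Outreach Sync starts before Hiring Check-in ends → Hiring Check-in and Outreach Sync overlap.
Strategy Interview starts after Hiring Check-in ends.
Strategy Interview starts after Outreach Sync ends.

Hiring Check-in & Outreach Sync, Planning Huddle & Sprint Session, Roadmap Session & Safety Session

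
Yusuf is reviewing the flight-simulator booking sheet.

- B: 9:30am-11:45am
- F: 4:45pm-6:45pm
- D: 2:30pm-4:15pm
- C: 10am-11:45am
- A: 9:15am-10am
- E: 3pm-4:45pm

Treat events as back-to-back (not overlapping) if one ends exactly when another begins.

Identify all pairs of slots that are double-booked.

Sorted by start: A, B, C, D, E, F.
B starts before A ends → A and B overlap.
C starts exactly when A ends (back-to-back, no overlap); A is clear from here.
C starts before B ends → B and C overlap.
D starts after B ends; B is clear from here.
D starts after C ends; C is clear from here.
E starts before D ends → D and E overlap.
F starts after D ends.
F starts exactly when E ends (back-to-back, no overlap).

A & B, B & C, D & E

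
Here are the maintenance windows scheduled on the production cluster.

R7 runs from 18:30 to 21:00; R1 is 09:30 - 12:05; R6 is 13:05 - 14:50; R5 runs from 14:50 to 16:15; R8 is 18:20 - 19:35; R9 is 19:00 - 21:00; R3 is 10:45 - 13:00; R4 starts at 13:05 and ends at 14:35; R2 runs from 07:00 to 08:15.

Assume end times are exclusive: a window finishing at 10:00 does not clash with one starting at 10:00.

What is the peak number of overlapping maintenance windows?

Sort all start/end points and keep a running count:
07:00 start R2 → 1
08:15 end R2 → 0
09:30 start R1 → 1
10:45 start R3 → 2
12:05 end R1 → 1
13:00 end R3 → 0
13:05 start R4 → 1
13:05 start R6 → 2
14:35 end R4 → 1
14:50 end R6 → 0
14:50 start R5 → 1
16:15 end R5 → 0
18:20 start R8 → 1
18:30 start R7 → 2
19:00 start R9 → 3
19:35 end R8 → 2
21:00 end R7 → 1
21:00 end R9 → 0
Peak is 3, at 19:00 (R7, R8, R9).

3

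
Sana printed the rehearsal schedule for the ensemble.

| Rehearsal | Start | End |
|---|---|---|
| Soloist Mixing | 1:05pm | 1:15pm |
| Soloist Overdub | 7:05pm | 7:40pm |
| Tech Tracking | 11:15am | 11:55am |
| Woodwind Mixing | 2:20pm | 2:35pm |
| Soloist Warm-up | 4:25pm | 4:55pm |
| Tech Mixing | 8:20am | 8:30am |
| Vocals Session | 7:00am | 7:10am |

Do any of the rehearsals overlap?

No

Sorted by start: Vocals Session, Tech Mixing, Tech Tracking, Soloist Mixing, Woodwind Mixing, Soloist Warm-up, Soloist Overdub.
Tech Mixing starts after Vocals Session ends — done with Vocals Session.
Tech Tracking starts after Tech Mixing ends — done with Tech Mixing.
Soloist Mixing starts after Tech Tracking ends — done with Tech Tracking.
Woodwind Mixing starts after Soloist Mixing ends — done with Soloist Mixing.
Soloist Warm-up starts after Woodwind Mixing ends — done with Woodwind Mixing.
Soloist Overdub starts after Soloist Warm-up ends.
Every pair is clear; the schedule has no overlaps.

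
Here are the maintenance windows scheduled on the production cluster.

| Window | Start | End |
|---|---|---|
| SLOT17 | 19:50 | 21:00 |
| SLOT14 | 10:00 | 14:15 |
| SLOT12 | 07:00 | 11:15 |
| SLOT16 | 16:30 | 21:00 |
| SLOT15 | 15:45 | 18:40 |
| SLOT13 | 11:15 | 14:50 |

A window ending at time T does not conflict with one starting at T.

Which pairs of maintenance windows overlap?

SLOT12 & SLOT14, SLOT13 & SLOT14, SLOT15 & SLOT16, SLOT16 & SLOT17

Sorted by start: SLOT12, SLOT14, SLOT13, SLOT15, SLOT16, SLOT17.
SLOT14 starts before SLOT12 ends → SLOT12 and SLOT14 overlap.
SLOT13 starts exactly when SLOT12 ends (back-to-back, no overlap), so nothing later overlaps SLOT12 either.
SLOT13 starts before SLOT14 ends → SLOT14 and SLOT13 overlap.
SLOT15 starts after SLOT14 ends, so nothing later overlaps SLOT14 either.
SLOT15 starts after SLOT13 ends, so nothing later overlaps SLOT13 either.
SLOT16 starts before SLOT15 ends → SLOT15 and SLOT16 overlap.
SLOT17 starts after SLOT15 ends.
SLOT17 starts before SLOT16 ends → SLOT16 and SLOT17 overlap.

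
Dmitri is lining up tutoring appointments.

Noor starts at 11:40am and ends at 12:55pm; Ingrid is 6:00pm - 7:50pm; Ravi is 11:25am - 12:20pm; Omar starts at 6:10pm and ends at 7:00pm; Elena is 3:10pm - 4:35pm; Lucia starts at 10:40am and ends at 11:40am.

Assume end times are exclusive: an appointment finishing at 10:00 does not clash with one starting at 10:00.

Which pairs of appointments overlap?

Ingrid & Omar, Lucia & Ravi, Noor & Ravi

Check each pair: they overlap iff neither finishes before the other starts.
Sorted by start: Lucia, Ravi, Noor, Elena, Ingrid, Omar.
Ravi starts before Lucia ends → Lucia and Ravi overlap.
Noor starts exactly when Lucia ends (back-to-back, no overlap), so Lucia has no further overlaps.
Noor starts before Ravi ends → Ravi and Noor overlap.
Elena starts after Ravi ends, so Ravi has no further overlaps.
Elena starts after Noor ends, so Noor has no further overlaps.
Ingrid starts after Elena ends, so Elena has no further overlaps.
Omar starts before Ingrid ends → Ingrid and Omar overlap.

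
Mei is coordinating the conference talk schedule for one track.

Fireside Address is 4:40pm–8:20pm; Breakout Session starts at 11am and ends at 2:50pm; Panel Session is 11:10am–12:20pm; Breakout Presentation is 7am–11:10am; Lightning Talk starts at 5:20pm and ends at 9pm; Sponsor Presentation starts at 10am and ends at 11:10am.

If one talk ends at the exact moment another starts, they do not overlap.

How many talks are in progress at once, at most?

3

Sort all start/end points and keep a running count:
7am start Breakout Presentation → 1
10am start Sponsor Presentation → 2
11am start Breakout Session → 3
11:10am end Breakout Presentation → 2
11:10am end Sponsor Presentation → 1
11:10am start Panel Session → 2
12:20pm end Panel Session → 1
2:50pm end Breakout Session → 0
4:40pm start Fireside Address → 1
5:20pm start Lightning Talk → 2
8:20pm end Fireside Address → 1
9pm end Lightning Talk → 0
Peak is 3, at 11am (Breakout Presentation, Breakout Session, Sponsor Presentation).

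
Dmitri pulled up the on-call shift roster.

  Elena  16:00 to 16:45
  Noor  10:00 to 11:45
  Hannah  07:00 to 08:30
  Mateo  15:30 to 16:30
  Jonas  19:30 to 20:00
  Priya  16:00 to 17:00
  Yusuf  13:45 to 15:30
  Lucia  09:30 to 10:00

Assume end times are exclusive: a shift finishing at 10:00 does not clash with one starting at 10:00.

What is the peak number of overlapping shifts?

3

Walk through starts and ends in time order (an end at T is processed before a start at T):
07:00 start Hannah → 1
08:30 end Hannah → 0
09:30 start Lucia → 1
10:00 end Lucia → 0
10:00 start Noor → 1
11:45 end Noor → 0
13:45 start Yusuf → 1
15:30 end Yusuf → 0
15:30 start Mateo → 1
16:00 start Elena → 2
16:00 start Priya → 3
16:30 end Mateo → 2
16:45 end Elena → 1
17:00 end Priya → 0
19:30 start Jonas → 1
20:00 end Jonas → 0
Peak is 3, at 16:00 (Elena, Mateo, Priya).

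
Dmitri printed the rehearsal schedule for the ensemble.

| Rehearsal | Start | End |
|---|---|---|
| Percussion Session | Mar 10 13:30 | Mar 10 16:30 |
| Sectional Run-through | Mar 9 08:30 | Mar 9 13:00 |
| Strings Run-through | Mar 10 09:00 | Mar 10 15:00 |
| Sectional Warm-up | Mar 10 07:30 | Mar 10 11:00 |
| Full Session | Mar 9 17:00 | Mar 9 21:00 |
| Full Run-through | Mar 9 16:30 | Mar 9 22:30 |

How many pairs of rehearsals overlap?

Two intervals overlap when each starts before the other ends.
Sorted by start: Sectional Run-through, Full Run-through, Full Session, Sectional Warm-up, Strings Run-through, Percussion Session.
Full Run-through starts after Sectional Run-through ends — done with Sectional Run-through.
Full Session starts before Full Run-through ends → Full Run-through and Full Session overlap.
Sectional Warm-up starts after Full Run-through ends — done with Full Run-through.
Sectional Warm-up starts after Full Session ends — done with Full Session.
Strings Run-through starts before Sectional Warm-up ends → Sectional Warm-up and Strings Run-through overlap.
Percussion Session starts after Sectional Warm-up ends.
Percussion Session starts before Strings Run-through ends → Strings Run-through and Percussion Session overlap.
Overlapping pairs: Full Run-through & Full Session, Percussion Session & Strings Run-through, Sectional Warm-up & Strings Run-through — 3 in total.

3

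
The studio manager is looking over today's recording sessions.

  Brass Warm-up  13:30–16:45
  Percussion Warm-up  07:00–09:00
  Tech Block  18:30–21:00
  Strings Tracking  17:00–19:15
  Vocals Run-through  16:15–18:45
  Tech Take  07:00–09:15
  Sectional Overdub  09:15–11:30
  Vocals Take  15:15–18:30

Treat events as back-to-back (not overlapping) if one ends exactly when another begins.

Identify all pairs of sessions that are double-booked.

Sorted by start: Tech Take, Percussion Warm-up, Sectional Overdub, Brass Warm-up, Vocals Take, Vocals Run-through, Strings Tracking, Tech Block.
Percussion Warm-up starts before Tech Take ends → Tech Take and Percussion Warm-up overlap.
Sectional Overdub starts exactly when Tech Take ends (back-to-back, no overlap), so nothing later overlaps Tech Take either.
Sectional Overdub starts after Percussion Warm-up ends, so nothing later overlaps Percussion Warm-up either.
Brass Warm-up starts after Sectional Overdub ends, so nothing later overlaps Sectional Overdub either.
Vocals Take starts before Brass Warm-up ends → Brass Warm-up and Vocals Take overlap.
Vocals Run-through starts before Brass Warm-up ends → Brass Warm-up and Vocals Run-through overlap.
Strings Tracking starts after Brass Warm-up ends, so nothing later overlaps Brass Warm-up either.
Vocals Run-through starts before Vocals Take ends → Vocals Take and Vocals Run-through overlap.
Strings Tracking starts before Vocals Take ends → Vocals Take and Strings Tracking overlap.
Tech Block starts exactly when Vocals Take ends (back-to-back, no overlap).
Strings Tracking starts before Vocals Run-through ends → Vocals Run-through and Strings Tracking overlap.
Tech Block starts before Vocals Run-through ends → Vocals Run-through and Tech Block overlap.
Tech Block starts before Strings Tracking ends → Strings Tracking and Tech Block overlap.

Brass Warm-up & Vocals Run-through, Brass Warm-up & Vocals Take, Percussion Warm-up & Tech Take, Strings Tracking & Tech Block, Strings Tracking & Vocals Run-through, Strings Tracking & Vocals Take, Tech Block & Vocals Run-through, Vocals Run-through & Vocals Take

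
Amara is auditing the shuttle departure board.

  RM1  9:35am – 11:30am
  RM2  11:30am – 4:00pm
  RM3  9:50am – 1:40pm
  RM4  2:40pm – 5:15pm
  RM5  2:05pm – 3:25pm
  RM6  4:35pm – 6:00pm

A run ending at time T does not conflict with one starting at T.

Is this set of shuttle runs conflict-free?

Two intervals overlap when each starts before the other ends.
Sorted by start: RM1, RM3, RM2, RM5, RM4, RM6.
RM3 starts before RM1 ends → RM1 and RM3 overlap.
That's a conflict, so the schedule is not conflict-free.

No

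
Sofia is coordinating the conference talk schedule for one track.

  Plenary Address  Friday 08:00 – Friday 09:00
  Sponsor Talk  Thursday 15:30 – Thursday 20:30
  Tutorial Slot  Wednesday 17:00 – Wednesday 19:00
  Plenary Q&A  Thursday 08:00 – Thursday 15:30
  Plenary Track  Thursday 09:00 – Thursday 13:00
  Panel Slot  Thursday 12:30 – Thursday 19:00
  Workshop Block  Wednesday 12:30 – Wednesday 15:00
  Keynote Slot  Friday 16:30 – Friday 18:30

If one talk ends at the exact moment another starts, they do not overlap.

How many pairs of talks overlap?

4

Sorted by start: Workshop Block, Tutorial Slot, Plenary Q&A, Plenary Track, Panel Slot, Sponsor Talk, Plenary Address, Keynote Slot.
Tutorial Slot starts after Workshop Block ends, so Workshop Block has no further overlaps.
Plenary Q&A starts after Tutorial Slot ends, so Tutorial Slot has no further overlaps.
Plenary Track starts before Plenary Q&A ends → Plenary Q&A and Plenary Track overlap.
Panel Slot starts before Plenary Q&A ends → Plenary Q&A and Panel Slot overlap.
Sponsor Talk starts exactly when Plenary Q&A ends (back-to-back, no overlap), so Plenary Q&A has no further overlaps.
Panel Slot starts before Plenary Track ends → Plenary Track and Panel Slot overlap.
Sponsor Talk starts after Plenary Track ends, so Plenary Track has no further overlaps.
Sponsor Talk starts before Panel Slot ends → Panel Slot and Sponsor Talk overlap.
Plenary Address starts after Panel Slot ends, so Panel Slot has no further overlaps.
Plenary Address starts after Sponsor Talk ends, so Sponsor Talk has no further overlaps.
Keynote Slot starts after Plenary Address ends.
Overlapping pairs: Panel Slot & Plenary Q&A, Panel Slot & Plenary Track, Panel Slot & Sponsor Talk, Plenary Q&A & Plenary Track — 4 in total.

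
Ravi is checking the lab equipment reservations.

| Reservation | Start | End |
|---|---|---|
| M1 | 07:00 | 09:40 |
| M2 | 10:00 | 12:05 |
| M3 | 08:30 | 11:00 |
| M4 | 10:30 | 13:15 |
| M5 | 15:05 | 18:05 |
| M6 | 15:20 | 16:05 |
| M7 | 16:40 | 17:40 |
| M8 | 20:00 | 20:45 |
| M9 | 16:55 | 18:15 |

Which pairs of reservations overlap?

Check each pair: they overlap iff neither finishes before the other starts.
Sorted by start: M1, M3, M2, M4, M5, M6, M7, M9, M8.
M3 starts before M1 ends → M1 and M3 overlap.
M2 starts after M1 ends; M1 is clear from here.
M2 starts before M3 ends → M3 and M2 overlap.
M4 starts before M3 ends → M3 and M4 overlap.
M5 starts after M3 ends; M3 is clear from here.
M4 starts before M2 ends → M2 and M4 overlap.
M5 starts after M2 ends; M2 is clear from here.
M5 starts after M4 ends; M4 is clear from here.
M6 starts before M5 ends → M5 and M6 overlap.
M7 starts before M5 ends → M5 and M7 overlap.
M9 starts before M5 ends → M5 and M9 overlap.
M8 starts after M5 ends.
M7 starts after M6 ends; M6 is clear from here.
M9 starts before M7 ends → M7 and M9 overlap.
M8 starts after M7 ends.
M8 starts after M9 ends.

M1 & M3, M2 & M3, M2 & M4, M3 & M4, M5 & M6, M5 & M7, M5 & M9, M7 & M9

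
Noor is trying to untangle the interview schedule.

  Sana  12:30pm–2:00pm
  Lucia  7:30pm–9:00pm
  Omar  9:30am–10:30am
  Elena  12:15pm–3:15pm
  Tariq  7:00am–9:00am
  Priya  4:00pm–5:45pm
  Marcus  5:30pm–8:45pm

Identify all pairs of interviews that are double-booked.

Sorted by start: Tariq, Omar, Elena, Sana, Priya, Marcus, Lucia.
Omar starts after Tariq ends; Tariq is clear from here.
Elena starts after Omar ends; Omar is clear from here.
Sana starts before Elena ends → Elena and Sana overlap.
Priya starts after Elena ends; Elena is clear from here.
Priya starts after Sana ends; Sana is clear from here.
Marcus starts before Priya ends → Priya and Marcus overlap.
Lucia starts after Priya ends.
Lucia starts before Marcus ends → Marcus and Lucia overlap.

Elena & Sana, Lucia & Marcus, Marcus & Priya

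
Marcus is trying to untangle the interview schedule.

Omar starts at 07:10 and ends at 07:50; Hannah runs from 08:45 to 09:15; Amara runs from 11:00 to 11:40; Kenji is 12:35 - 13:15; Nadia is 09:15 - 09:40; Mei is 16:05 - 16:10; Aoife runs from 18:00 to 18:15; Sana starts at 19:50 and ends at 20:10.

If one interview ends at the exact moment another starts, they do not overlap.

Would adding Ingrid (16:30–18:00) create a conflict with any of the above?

No — it doesn't clash with anything

Omar: ends 07:50 at or before Ingrid starts 16:30 → clear.
Hannah: ends 09:15 at or before Ingrid starts 16:30 → clear.
Nadia: ends 09:40 at or before Ingrid starts 16:30 → clear.
Amara: ends 11:40 at or before Ingrid starts 16:30 → clear.
Kenji: ends 13:15 at or before Ingrid starts 16:30 → clear.
Mei: ends 16:10 at or before Ingrid starts 16:30 → clear.
Aoife: starts 18:00 at or after Ingrid ends 18:00 → clear.
Sana: starts 19:50 at or after Ingrid ends 18:00 → clear.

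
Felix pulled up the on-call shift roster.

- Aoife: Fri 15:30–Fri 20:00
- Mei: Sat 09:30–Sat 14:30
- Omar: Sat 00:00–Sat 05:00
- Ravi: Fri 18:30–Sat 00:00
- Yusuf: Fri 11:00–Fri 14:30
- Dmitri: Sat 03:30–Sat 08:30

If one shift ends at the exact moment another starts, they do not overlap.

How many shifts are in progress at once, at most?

Walk through starts and ends in time order (an end at T is processed before a start at T):
Fri 11:00 start Yusuf → 1
Fri 14:30 end Yusuf → 0
Fri 15:30 start Aoife → 1
Fri 18:30 start Ravi → 2
Fri 20:00 end Aoife → 1
Sat 00:00 end Ravi → 0
Sat 00:00 start Omar → 1
Sat 03:30 start Dmitri → 2
Sat 05:00 end Omar → 1
Sat 08:30 end Dmitri → 0
Sat 09:30 start Mei → 1
Sat 14:30 end Mei → 0
Peak is 2, at Fri 18:30 (Aoife, Ravi).

2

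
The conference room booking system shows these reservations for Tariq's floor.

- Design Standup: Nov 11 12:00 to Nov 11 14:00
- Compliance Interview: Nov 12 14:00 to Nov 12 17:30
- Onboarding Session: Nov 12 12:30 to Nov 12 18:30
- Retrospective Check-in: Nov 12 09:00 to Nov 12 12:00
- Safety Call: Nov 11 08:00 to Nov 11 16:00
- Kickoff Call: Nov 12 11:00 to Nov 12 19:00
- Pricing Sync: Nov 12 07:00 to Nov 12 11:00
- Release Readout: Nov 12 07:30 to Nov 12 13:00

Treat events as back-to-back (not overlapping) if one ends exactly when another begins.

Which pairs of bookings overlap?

Compliance Interview & Kickoff Call, Compliance Interview & Onboarding Session, Design Standup & Safety Call, Kickoff Call & Onboarding Session, Kickoff Call & Release Readout, Kickoff Call & Retrospective Check-in, Onboarding Session & Release Readout, Pricing Sync & Release Readout, Pricing Sync & Retrospective Check-in, Release Readout & Retrospective Check-in

Sorted by start: Safety Call, Design Standup, Pricing Sync, Release Readout, Retrospective Check-in, Kickoff Call, Onboarding Session, Compliance Interview.
Design Standup starts before Safety Call ends → Safety Call and Design Standup overlap.
Pricing Sync starts after Safety Call ends, so nothing later overlaps Safety Call either.
Pricing Sync starts after Design Standup ends, so nothing later overlaps Design Standup either.
Release Readout starts before Pricing Sync ends → Pricing Sync and Release Readout overlap.
Retrospective Check-in starts before Pricing Sync ends → Pricing Sync and Retrospective Check-in overlap.
Kickoff Call starts exactly when Pricing Sync ends (back-to-back, no overlap), so nothing later overlaps Pricing Sync either.
Retrospective Check-in starts before Release Readout ends → Release Readout and Retrospective Check-in overlap.
Kickoff Call starts before Release Readout ends → Release Readout and Kickoff Call overlap.
Onboarding Session starts before Release Readout ends → Release Readout and Onboarding Session overlap.
Compliance Interview starts after Release Readout ends.
Kickoff Call starts before Retrospective Check-in ends → Retrospective Check-in and Kickoff Call overlap.
Onboarding Session starts after Retrospective Check-in ends, so nothing later overlaps Retrospective Check-in either.
Onboarding Session starts before Kickoff Call ends → Kickoff Call and Onboarding Session overlap.
Compliance Interview starts before Kickoff Call ends → Kickoff Call and Compliance Interview overlap.
Compliance Interview starts before Onboarding Session ends → Onboarding Session and Compliance Interview overlap.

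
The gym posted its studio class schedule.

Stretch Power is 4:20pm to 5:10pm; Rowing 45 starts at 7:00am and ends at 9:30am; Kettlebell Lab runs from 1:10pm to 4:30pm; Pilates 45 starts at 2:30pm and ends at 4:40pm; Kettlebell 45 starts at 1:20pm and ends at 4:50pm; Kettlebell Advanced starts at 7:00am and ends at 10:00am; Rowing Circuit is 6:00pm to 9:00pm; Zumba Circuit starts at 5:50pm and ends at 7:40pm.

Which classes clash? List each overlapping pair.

Kettlebell 45 & Kettlebell Lab, Kettlebell 45 & Pilates 45, Kettlebell 45 & Stretch Power, Kettlebell Advanced & Rowing 45, Kettlebell Lab & Pilates 45, Kettlebell Lab & Stretch Power, Pilates 45 & Stretch Power, Rowing Circuit & Zumba Circuit

Sorted by start: Kettlebell Advanced, Rowing 45, Kettlebell Lab, Kettlebell 45, Pilates 45, Stretch Power, Zumba Circuit, Rowing Circuit.
Rowing 45 starts before Kettlebell Advanced ends → Kettlebell Advanced and Rowing 45 overlap.
Kettlebell Lab starts after Kettlebell Advanced ends — done with Kettlebell Advanced.
Kettlebell Lab starts after Rowing 45 ends — done with Rowing 45.
Kettlebell 45 starts before Kettlebell Lab ends → Kettlebell Lab and Kettlebell 45 overlap.
Pilates 45 starts before Kettlebell Lab ends → Kettlebell Lab and Pilates 45 overlap.
Stretch Power starts before Kettlebell Lab ends → Kettlebell Lab and Stretch Power overlap.
Zumba Circuit starts after Kettlebell Lab ends — done with Kettlebell Lab.
Pilates 45 starts before Kettlebell 45 ends → Kettlebell 45 and Pilates 45 overlap.
Stretch Power starts before Kettlebell 45 ends → Kettlebell 45 and Stretch Power overlap.
Zumba Circuit starts after Kettlebell 45 ends — done with Kettlebell 45.
Stretch Power starts before Pilates 45 ends → Pilates 45 and Stretch Power overlap.
Zumba Circuit starts after Pilates 45 ends — done with Pilates 45.
Zumba Circuit starts after Stretch Power ends — done with Stretch Power.
Rowing Circuit starts before Zumba Circuit ends → Zumba Circuit and Rowing Circuit overlap.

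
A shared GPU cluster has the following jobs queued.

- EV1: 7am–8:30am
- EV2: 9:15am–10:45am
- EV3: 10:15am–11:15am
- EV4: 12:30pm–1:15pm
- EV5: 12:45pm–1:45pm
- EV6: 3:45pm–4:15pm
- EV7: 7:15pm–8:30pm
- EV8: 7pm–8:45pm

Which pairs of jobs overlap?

Sorted by start: EV1, EV2, EV3, EV4, EV5, EV6, EV8, EV7.
EV2 starts after EV1 ends; EV1 is clear from here.
EV3 starts before EV2 ends → EV2 and EV3 overlap.
EV4 starts after EV2 ends; EV2 is clear from here.
EV4 starts after EV3 ends; EV3 is clear from here.
EV5 starts before EV4 ends → EV4 and EV5 overlap.
EV6 starts after EV4 ends; EV4 is clear from here.
EV6 starts after EV5 ends; EV5 is clear from here.
EV8 starts after EV6 ends; EV6 is clear from here.
EV7 starts before EV8 ends → EV8 and EV7 overlap.

EV2 & EV3, EV4 & EV5, EV7 & EV8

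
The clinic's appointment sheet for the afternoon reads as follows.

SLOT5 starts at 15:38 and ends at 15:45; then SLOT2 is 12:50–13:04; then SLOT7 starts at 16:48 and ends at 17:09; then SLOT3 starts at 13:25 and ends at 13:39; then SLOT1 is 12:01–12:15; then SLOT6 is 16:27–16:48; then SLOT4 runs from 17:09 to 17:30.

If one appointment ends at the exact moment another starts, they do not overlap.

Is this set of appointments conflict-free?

Yes

Two intervals overlap when each starts before the other ends.
Sorted by start: SLOT1, SLOT2, SLOT3, SLOT5, SLOT6, SLOT7, SLOT4.
SLOT2 starts after SLOT1 ends — done with SLOT1.
SLOT3 starts after SLOT2 ends — done with SLOT2.
SLOT5 starts after SLOT3 ends — done with SLOT3.
SLOT6 starts after SLOT5 ends — done with SLOT5.
SLOT7 starts exactly when SLOT6 ends (back-to-back, no overlap) — done with SLOT6.
SLOT4 starts exactly when SLOT7 ends (back-to-back, no overlap).
Every pair is clear; the schedule has no overlaps.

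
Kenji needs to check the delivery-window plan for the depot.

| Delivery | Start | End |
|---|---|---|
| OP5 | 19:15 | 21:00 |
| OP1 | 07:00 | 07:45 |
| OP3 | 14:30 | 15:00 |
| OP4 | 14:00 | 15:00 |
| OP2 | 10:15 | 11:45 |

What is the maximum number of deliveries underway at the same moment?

2

Sort all start/end points and keep a running count:
07:00 start OP1 → 1
07:45 end OP1 → 0
10:15 start OP2 → 1
11:45 end OP2 → 0
14:00 start OP4 → 1
14:30 start OP3 → 2
15:00 end OP3 → 1
15:00 end OP4 → 0
19:15 start OP5 → 1
21:00 end OP5 → 0
Peak is 2, at 14:30 (OP3, OP4).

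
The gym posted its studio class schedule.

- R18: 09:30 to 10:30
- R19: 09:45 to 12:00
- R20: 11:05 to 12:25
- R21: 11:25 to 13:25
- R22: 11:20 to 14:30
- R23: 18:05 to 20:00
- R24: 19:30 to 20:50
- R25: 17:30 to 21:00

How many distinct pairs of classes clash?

Sorted by start: R18, R19, R20, R22, R21, R25, R23, R24.
R19 starts before R18 ends → R18 and R19 overlap.
R20 starts after R18 ends, so R18 has no further overlaps.
R20 starts before R19 ends → R19 and R20 overlap.
R22 starts before R19 ends → R19 and R22 overlap.
R21 starts before R19 ends → R19 and R21 overlap.
R25 starts after R19 ends, so R19 has no further overlaps.
R22 starts before R20 ends → R20 and R22 overlap.
R21 starts before R20 ends → R20 and R21 overlap.
R25 starts after R20 ends, so R20 has no further overlaps.
R21 starts before R22 ends → R22 and R21 overlap.
R25 starts after R22 ends, so R22 has no further overlaps.
R25 starts after R21 ends, so R21 has no further overlaps.
R23 starts before R25 ends → R25 and R23 overlap.
R24 starts before R25 ends → R25 and R24 overlap.
R24 starts before R23 ends → R23 and R24 overlap.
Overlapping pairs: R18 & R19, R19 & R20, R19 & R21, R19 & R22, R20 & R21, R20 & R22, R21 & R22, R23 & R24, R23 & R25, R24 & R25 — 10 in total.

10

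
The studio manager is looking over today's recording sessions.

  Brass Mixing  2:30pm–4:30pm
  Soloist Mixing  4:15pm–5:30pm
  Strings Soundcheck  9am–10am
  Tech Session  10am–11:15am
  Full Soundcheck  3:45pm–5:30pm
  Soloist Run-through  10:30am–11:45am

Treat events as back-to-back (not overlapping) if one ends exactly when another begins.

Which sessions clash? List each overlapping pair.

Sorted by start: Strings Soundcheck, Tech Session, Soloist Run-through, Brass Mixing, Full Soundcheck, Soloist Mixing.
Tech Session starts exactly when Strings Soundcheck ends (back-to-back, no overlap), so Strings Soundcheck has no further overlaps.
Soloist Run-through starts before Tech Session ends → Tech Session and Soloist Run-through overlap.
Brass Mixing starts after Tech Session ends, so Tech Session has no further overlaps.
Brass Mixing starts after Soloist Run-through ends, so Soloist Run-through has no further overlaps.
Full Soundcheck starts before Brass Mixing ends → Brass Mixing and Full Soundcheck overlap.
Soloist Mixing starts before Brass Mixing ends → Brass Mixing and Soloist Mixing overlap.
Soloist Mixing starts before Full Soundcheck ends → Full Soundcheck and Soloist Mixing overlap.

Brass Mixing & Full Soundcheck, Brass Mixing & Soloist Mixing, Full Soundcheck & Soloist Mixing, Soloist Run-through & Tech Session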